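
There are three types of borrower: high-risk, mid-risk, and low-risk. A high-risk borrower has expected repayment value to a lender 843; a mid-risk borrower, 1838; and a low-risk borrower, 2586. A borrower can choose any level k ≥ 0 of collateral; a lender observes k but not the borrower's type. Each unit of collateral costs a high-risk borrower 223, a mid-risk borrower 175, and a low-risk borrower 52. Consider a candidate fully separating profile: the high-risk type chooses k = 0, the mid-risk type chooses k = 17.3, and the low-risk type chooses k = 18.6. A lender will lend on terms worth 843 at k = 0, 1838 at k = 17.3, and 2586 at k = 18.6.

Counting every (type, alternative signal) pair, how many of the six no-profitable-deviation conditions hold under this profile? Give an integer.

4

Low-risk (own payoff 2586 − 52×18.6 = 1618.8): to k=0 gives 843 → no gain ✓; to k=17.3 gives 1838 − 52×17.3 = 938.4 → no gain ✓.
High-risk (own payoff 843): to k=17.3 gives 1838 − 223×17.3 = -2019.9 → no gain ✓; to k=18.6 gives 2586 − 223×18.6 = -1561.8 → no gain ✓.
Mid-risk (own payoff 1838 − 175×17.3 = -1189.5): to k=0 gives 843 → profitable ✗; to k=18.6 gives 2586 − 175×18.6 = -669 → profitable ✗.
4 of the 6 constraints hold; not an equilibrium.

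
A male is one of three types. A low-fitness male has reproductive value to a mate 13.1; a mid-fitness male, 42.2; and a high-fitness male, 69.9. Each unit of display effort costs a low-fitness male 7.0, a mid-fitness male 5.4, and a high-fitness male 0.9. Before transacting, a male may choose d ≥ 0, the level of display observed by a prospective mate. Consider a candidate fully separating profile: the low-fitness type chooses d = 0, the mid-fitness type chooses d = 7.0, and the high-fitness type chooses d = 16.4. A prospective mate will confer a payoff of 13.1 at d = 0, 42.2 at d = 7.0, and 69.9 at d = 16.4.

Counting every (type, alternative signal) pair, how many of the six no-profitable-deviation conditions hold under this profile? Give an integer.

5

Low-fitness (own payoff 13.1): to d=7.0 gives 42.2 − 7.0×7.0 = -6.8 → no gain ✓; to d=16.4 gives 69.9 − 7.0×16.4 = -44.9 → no gain ✓.
Mid-fitness (own payoff 42.2 − 5.4×7.0 = 4.4): to d=0 gives 13.1 → profitable ✗; to d=16.4 gives 69.9 − 5.4×16.4 = -18.66 → no gain ✓.
High-fitness (own payoff 69.9 − 0.9×16.4 = 55.14): to d=0 gives 13.1 → no gain ✓; to d=7.0 gives 42.2 − 0.9×7.0 = 35.9 → no gain ✓.
5 of the 6 constraints hold; not an equilibrium.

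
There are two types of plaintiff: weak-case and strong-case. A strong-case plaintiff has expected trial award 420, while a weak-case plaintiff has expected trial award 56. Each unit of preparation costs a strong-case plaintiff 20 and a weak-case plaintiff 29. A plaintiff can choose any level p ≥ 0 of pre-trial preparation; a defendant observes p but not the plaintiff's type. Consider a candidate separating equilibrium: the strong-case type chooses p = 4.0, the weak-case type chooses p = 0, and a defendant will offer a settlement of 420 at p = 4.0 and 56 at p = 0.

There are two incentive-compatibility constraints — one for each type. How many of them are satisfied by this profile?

Weak-case type: stay at 0 → 56; mimic → 420 − 29 × 4.0 = 304. IC fails (56 < 304).
Strong-case type: signal → 420 − 20 × 4.0 = 340; deviate to 0 → 56. IC holds (340 ≥ 56).
1 of 2 constraints hold, so this profile is not an equilibrium.

1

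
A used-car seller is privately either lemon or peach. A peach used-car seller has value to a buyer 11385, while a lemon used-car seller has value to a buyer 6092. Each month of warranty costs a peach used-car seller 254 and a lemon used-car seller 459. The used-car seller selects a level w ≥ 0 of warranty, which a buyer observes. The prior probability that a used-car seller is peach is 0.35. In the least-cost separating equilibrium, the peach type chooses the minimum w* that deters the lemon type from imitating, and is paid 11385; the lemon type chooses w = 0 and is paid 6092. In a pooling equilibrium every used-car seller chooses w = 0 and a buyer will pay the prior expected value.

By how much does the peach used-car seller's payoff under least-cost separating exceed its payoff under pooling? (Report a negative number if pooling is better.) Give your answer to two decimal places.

Least-cost separating signal: w* solves 6092 = 11385 − 459·w*, so w* = (11385 − 6092)/459 ≈ 11.5316.
Peach type's separating payoff: 11385 − 254 × w* = 11385 − 254 × (11385 − 6092)/459 = 11385 − 1344422/459 ≈ 8455.9760.
Pooling payoff: 0.35 × 11385 + 0.65 × 6092 = 7944.55.
Difference: 8455.9760 − 7944.55 = 511.426, i.e. 511.43 to two decimal places.
The peach type prefers to separate.

511.43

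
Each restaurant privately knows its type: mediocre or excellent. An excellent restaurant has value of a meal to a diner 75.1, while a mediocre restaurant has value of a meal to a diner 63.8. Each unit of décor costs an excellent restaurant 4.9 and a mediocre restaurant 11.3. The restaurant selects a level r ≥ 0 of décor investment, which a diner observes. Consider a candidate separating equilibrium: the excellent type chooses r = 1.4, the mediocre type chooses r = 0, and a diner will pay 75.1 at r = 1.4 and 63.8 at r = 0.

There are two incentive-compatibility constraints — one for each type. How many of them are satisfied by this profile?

2

Mediocre type: stay at 0 → 63.8; mimic → 75.1 − 11.3 × 1.4 = 59.28. IC holds (63.8 ≥ 59.28).
Excellent type: signal → 75.1 − 4.9 × 1.4 = 68.24; deviate to 0 → 63.8. IC holds (68.24 ≥ 63.8).
2 of 2 constraints hold, so this is a separating equilibrium.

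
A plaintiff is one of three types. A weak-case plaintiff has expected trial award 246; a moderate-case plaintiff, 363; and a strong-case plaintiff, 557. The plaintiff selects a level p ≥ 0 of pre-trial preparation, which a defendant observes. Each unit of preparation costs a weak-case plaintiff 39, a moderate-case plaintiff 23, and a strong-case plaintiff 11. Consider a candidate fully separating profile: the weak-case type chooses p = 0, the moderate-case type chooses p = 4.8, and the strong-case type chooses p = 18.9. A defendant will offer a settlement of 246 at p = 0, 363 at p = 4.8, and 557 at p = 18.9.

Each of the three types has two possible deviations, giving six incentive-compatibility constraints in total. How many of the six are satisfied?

6

Moderate-case (own payoff 363 − 23×4.8 = 252.6): to p=0 gives 246 → no gain ✓; to p=18.9 gives 557 − 23×18.9 = 122.3 → no gain ✓.
Strong-case (own payoff 557 − 11×18.9 = 349.1): to p=0 gives 246 → no gain ✓; to p=4.8 gives 363 − 11×4.8 = 310.2 → no gain ✓.
Weak-case (own payoff 246): to p=4.8 gives 363 − 39×4.8 = 175.8 → no gain ✓; to p=18.9 gives 557 − 39×18.9 = -180.1 → no gain ✓.
6 of the 6 constraints hold; this profile is a separating equilibrium.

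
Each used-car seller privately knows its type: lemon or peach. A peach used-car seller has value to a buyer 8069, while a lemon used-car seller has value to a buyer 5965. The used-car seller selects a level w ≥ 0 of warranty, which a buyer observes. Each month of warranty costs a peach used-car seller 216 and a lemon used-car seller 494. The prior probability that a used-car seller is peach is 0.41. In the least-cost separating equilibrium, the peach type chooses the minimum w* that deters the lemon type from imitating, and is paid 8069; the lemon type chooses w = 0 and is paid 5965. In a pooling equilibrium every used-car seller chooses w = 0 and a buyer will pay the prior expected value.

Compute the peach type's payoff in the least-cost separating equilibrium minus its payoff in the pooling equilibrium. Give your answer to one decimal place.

Least-cost separating signal: w* solves 5965 = 8069 − 494·w*, so w* = (8069 − 5965)/494 ≈ 4.2591.
Peach type's separating payoff: 8069 − 216 × w* = 8069 − 216 × (8069 − 5965)/494 = 8069 − 454464/494 ≈ 7149.032.
Pooling payoff: 0.41 × 8069 + 0.59 × 5965 = 6827.64.
Difference: 7149.032 − 6827.64 = 321.392, i.e. 321.4 to one decimal place.
The peach type prefers to separate.

321.4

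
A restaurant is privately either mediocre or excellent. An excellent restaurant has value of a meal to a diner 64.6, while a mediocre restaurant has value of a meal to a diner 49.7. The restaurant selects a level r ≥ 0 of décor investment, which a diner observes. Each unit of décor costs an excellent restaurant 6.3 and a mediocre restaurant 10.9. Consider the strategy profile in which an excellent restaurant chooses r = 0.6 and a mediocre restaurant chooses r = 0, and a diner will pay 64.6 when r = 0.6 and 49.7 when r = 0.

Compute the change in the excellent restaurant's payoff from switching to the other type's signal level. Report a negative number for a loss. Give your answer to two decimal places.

-11.12

Playing r = 0.6 the excellent restaurant receives 64.6 − 6.3 × 0.6 = 60.82.
Deviating to r = 0 yields 49.7 instead.
Gain from deviating: 49.7 − 60.82 = -11.12.
The gain is negative, so the excellent type's incentive-compatibility constraint is satisfied.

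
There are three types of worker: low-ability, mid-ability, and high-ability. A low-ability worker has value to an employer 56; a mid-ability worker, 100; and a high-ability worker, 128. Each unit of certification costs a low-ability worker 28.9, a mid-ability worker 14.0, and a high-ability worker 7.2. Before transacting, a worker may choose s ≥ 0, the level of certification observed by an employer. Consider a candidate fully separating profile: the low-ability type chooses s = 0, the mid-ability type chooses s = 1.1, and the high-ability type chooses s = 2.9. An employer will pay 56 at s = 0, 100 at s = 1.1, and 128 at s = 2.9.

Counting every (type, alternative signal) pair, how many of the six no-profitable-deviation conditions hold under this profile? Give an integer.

4

High-ability (own payoff 128 − 7.2×2.9 = 107.12): to s=0 gives 56 → no gain ✓; to s=1.1 gives 100 − 7.2×1.1 = 92.08 → no gain ✓.
Low-ability (own payoff 56): to s=1.1 gives 100 − 28.9×1.1 = 68.21 → profitable ✗; to s=2.9 gives 128 − 28.9×2.9 = 44.19 → no gain ✓.
Mid-ability (own payoff 100 − 14.0×1.1 = 84.6): to s=0 gives 56 → no gain ✓; to s=2.9 gives 128 − 14.0×2.9 = 87.4 → profitable ✗.
4 of the 6 constraints hold; not an equilibrium.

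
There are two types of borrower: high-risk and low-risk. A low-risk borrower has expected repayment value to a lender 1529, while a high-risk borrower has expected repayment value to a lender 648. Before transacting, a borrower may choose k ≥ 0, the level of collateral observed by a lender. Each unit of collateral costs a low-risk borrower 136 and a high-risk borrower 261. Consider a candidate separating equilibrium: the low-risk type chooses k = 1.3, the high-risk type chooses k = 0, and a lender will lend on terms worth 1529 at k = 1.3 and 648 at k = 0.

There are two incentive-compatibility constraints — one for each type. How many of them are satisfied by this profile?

Low-risk type: signal → 1529 − 136 × 1.3 = 1352.2; deviate to 0 → 648. IC holds (1352.2 ≥ 648).
High-risk type: stay at 0 → 648; mimic → 1529 − 261 × 1.3 = 1189.7. IC fails (648 < 1189.7).
1 of 2 constraints hold, so this profile is not an equilibrium.

1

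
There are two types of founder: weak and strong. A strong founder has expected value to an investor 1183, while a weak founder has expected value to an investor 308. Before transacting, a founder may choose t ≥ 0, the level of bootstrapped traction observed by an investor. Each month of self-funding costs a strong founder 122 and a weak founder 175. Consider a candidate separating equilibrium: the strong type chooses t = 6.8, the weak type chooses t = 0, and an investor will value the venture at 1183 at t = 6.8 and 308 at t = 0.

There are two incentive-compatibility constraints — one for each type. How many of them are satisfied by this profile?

2

Weak type: stay at 0 → 308; mimic → 1183 − 175 × 6.8 = -7. IC holds (308 ≥ -7).
Strong type: signal → 1183 − 122 × 6.8 = 353.4; deviate to 0 → 308. IC holds (353.4 ≥ 308).
2 of 2 constraints hold, so this is a separating equilibrium.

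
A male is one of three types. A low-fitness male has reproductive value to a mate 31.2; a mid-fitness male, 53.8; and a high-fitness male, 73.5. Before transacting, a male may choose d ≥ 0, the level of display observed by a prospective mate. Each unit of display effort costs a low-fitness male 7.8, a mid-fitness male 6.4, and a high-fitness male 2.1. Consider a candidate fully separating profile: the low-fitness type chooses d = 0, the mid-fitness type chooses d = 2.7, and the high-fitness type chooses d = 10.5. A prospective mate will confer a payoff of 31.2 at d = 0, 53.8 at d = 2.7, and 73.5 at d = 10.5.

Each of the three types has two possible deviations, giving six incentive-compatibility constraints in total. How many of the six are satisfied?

5

Low-fitness (own payoff 31.2): to d=2.7 gives 53.8 − 7.8×2.7 = 32.74 → profitable ✗; to d=10.5 gives 73.5 − 7.8×10.5 = -8.4 → no gain ✓.
Mid-fitness (own payoff 53.8 − 6.4×2.7 = 36.52): to d=0 gives 31.2 → no gain ✓; to d=10.5 gives 73.5 − 6.4×10.5 = 6.3 → no gain ✓.
High-fitness (own payoff 73.5 − 2.1×10.5 = 51.45): to d=0 gives 31.2 → no gain ✓; to d=2.7 gives 53.8 − 2.1×2.7 = 48.13 → no gain ✓.
5 of the 6 constraints hold; not an equilibrium.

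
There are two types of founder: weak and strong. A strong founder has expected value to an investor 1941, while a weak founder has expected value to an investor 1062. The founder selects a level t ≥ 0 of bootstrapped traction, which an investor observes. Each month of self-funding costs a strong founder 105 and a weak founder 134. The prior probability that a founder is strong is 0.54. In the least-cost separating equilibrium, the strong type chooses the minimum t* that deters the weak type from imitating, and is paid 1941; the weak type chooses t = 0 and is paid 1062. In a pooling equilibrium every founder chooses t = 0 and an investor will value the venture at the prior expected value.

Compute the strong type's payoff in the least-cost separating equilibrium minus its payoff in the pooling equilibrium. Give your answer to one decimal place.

-284.4

Least-cost separating signal: t* solves 1062 = 1941 − 134·t*, so t* = (1941 − 1062)/134 ≈ 6.5597.
Strong type's separating payoff: 1941 − 105 × t* = 1941 − 105 × (1941 − 1062)/134 = 1941 − 92295/134 ≈ 1252.231.
Pooling payoff: 0.54 × 1941 + 0.46 × 1062 = 1536.66.
Difference: 1252.231 − 1536.66 = -284.429, i.e. -284.4 to one decimal place.
The strong type would prefer the pooling outcome.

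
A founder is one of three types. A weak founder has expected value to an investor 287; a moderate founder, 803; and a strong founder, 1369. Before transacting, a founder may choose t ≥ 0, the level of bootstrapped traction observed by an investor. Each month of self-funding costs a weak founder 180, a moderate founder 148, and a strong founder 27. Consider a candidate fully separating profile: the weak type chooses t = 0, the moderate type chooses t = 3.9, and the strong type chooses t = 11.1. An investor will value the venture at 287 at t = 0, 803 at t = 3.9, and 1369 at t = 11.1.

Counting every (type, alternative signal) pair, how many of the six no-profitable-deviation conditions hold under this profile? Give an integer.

5

Moderate (own payoff 803 − 148×3.9 = 225.8): to t=0 gives 287 → profitable ✗; to t=11.1 gives 1369 − 148×11.1 = -273.8 → no gain ✓.
Strong (own payoff 1369 − 27×11.1 = 1069.3): to t=0 gives 287 → no gain ✓; to t=3.9 gives 803 − 27×3.9 = 697.7 → no gain ✓.
Weak (own payoff 287): to t=3.9 gives 803 − 180×3.9 = 101 → no gain ✓; to t=11.1 gives 1369 − 180×11.1 = -629 → no gain ✓.
5 of the 6 constraints hold; not an equilibrium.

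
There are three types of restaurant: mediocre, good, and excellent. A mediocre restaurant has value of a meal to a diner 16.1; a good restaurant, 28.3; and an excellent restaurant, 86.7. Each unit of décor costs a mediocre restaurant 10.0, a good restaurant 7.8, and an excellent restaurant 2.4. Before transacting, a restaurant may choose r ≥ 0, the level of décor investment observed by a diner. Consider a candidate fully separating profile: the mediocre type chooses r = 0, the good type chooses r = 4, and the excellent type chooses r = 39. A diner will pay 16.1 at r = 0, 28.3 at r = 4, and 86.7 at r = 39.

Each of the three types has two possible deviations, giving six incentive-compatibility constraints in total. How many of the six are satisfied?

3

Mediocre (own payoff 16.1): to r=4 gives 28.3 − 10.0×4 = -11.7 → no gain ✓; to r=39 gives 86.7 − 10.0×39 = -303.3 → no gain ✓.
Excellent (own payoff 86.7 − 2.4×39 = -6.9): to r=0 gives 16.1 → profitable ✗; to r=4 gives 28.3 − 2.4×4 = 18.7 → profitable ✗.
Good (own payoff 28.3 − 7.8×4 = -2.9): to r=0 gives 16.1 → profitable ✗; to r=39 gives 86.7 − 7.8×39 = -217.5 → no gain ✓.
3 of the 6 constraints hold; not an equilibrium.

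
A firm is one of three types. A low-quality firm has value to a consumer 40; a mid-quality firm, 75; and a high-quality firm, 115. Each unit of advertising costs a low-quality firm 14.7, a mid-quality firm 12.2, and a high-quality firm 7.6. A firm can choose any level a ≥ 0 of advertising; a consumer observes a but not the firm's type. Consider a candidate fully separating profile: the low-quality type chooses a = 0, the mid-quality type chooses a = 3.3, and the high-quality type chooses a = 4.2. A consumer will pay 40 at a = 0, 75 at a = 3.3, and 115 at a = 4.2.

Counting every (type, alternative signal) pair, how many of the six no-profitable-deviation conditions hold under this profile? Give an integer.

3

Low-quality (own payoff 40): to a=3.3 gives 75 − 14.7×3.3 = 26.49 → no gain ✓; to a=4.2 gives 115 − 14.7×4.2 = 53.26 → profitable ✗.
High-quality (own payoff 115 − 7.6×4.2 = 83.08): to a=0 gives 40 → no gain ✓; to a=3.3 gives 75 − 7.6×3.3 = 49.92 → no gain ✓.
Mid-quality (own payoff 75 − 12.2×3.3 = 34.74): to a=0 gives 40 → profitable ✗; to a=4.2 gives 115 − 12.2×4.2 = 63.76 → profitable ✗.
3 of the 6 constraints hold; not an equilibrium.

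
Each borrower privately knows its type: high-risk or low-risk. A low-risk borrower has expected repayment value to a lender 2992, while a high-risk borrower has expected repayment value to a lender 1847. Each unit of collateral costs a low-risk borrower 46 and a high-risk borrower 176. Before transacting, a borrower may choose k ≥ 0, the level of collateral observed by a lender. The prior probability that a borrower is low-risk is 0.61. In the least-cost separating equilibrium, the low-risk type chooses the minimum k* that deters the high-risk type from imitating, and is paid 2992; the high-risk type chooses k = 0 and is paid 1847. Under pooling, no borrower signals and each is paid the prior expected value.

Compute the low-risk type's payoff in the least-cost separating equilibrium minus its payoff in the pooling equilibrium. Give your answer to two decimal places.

Least-cost separating signal: k* solves 1847 = 2992 − 176·k*, so k* = (2992 − 1847)/176 ≈ 6.5057.
Low-risk type's separating payoff: 2992 − 46 × k* = 2992 − 46 × (2992 − 1847)/176 = 2992 − 52670/176 ≈ 2692.7386.
Pooling payoff: 0.61 × 2992 + 0.39 × 1847 = 2545.45.
Difference: 2692.7386 − 2545.45 = 147.2886, i.e. 147.29 to two decimal places.
The low-risk type prefers to separate.

147.29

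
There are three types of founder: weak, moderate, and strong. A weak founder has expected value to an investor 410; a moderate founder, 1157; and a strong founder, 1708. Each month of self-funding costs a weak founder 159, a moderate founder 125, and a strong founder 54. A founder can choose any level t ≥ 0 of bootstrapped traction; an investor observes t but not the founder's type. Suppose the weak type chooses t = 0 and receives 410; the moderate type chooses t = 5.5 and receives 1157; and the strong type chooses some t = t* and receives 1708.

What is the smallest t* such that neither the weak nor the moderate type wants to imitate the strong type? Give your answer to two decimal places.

9.91

Moderate type (on-path payoff 1157 − 125×5.5 = 469.5) won't mimic when 469.5 ≥ 1708 − 125·t*, i.e. t* ≥ 9.91.
Weak type (on-path payoff 410) won't mimic when 410 ≥ 1708 − 159·t*, i.e. t* ≥ 8.16.
Both must hold, so t* = max(8.16, 9.91) = 9.91. The moderate type's constraint binds.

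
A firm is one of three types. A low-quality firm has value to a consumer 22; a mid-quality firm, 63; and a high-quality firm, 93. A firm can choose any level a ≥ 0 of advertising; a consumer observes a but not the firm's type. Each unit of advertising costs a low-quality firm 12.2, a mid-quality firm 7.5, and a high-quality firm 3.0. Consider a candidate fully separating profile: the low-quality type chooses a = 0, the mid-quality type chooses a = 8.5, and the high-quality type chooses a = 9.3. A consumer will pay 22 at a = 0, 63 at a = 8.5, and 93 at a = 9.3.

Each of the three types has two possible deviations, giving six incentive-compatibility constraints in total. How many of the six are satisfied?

4

High-quality (own payoff 93 − 3.0×9.3 = 65.1): to a=0 gives 22 → no gain ✓; to a=8.5 gives 63 − 3.0×8.5 = 37.5 → no gain ✓.
Low-quality (own payoff 22): to a=8.5 gives 63 − 12.2×8.5 = -40.7 → no gain ✓; to a=9.3 gives 93 − 12.2×9.3 = -20.46 → no gain ✓.
Mid-quality (own payoff 63 − 7.5×8.5 = -0.75): to a=0 gives 22 → profitable ✗; to a=9.3 gives 93 − 7.5×9.3 = 23.25 → profitable ✗.
4 of the 6 constraints hold; not an equilibrium.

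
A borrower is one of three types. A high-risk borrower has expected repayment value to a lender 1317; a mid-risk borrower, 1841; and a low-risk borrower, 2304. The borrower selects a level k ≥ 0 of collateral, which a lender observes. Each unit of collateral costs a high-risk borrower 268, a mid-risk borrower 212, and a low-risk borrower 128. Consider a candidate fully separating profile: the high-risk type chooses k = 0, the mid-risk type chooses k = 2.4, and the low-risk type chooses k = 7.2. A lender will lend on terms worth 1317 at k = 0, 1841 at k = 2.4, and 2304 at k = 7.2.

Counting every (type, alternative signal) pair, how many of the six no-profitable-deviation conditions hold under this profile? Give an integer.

High-risk (own payoff 1317): to k=2.4 gives 1841 − 268×2.4 = 1197.8 → no gain ✓; to k=7.2 gives 2304 − 268×7.2 = 374.4 → no gain ✓.
Low-risk (own payoff 2304 − 128×7.2 = 1382.4): to k=0 gives 1317 → no gain ✓; to k=2.4 gives 1841 − 128×2.4 = 1533.8 → profitable ✗.
Mid-risk (own payoff 1841 − 212×2.4 = 1332.2): to k=0 gives 1317 → no gain ✓; to k=7.2 gives 2304 − 212×7.2 = 777.6 → no gain ✓.
5 of the 6 constraints hold; not an equilibrium.

5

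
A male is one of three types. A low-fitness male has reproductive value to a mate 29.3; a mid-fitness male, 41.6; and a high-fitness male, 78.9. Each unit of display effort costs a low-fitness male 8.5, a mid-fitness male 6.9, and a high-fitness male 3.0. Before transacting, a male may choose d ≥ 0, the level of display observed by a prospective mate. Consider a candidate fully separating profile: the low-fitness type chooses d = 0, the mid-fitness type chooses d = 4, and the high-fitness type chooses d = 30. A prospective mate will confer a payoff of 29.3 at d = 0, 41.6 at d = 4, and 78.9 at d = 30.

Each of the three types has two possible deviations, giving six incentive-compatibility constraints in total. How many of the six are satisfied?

Mid-fitness (own payoff 41.6 − 6.9×4 = 14): to d=0 gives 29.3 → profitable ✗; to d=30 gives 78.9 − 6.9×30 = -128.1 → no gain ✓.
High-fitness (own payoff 78.9 − 3.0×30 = -11.1): to d=0 gives 29.3 → profitable ✗; to d=4 gives 41.6 − 3.0×4 = 29.6 → profitable ✗.
Low-fitness (own payoff 29.3): to d=4 gives 41.6 − 8.5×4 = 7.6 → no gain ✓; to d=30 gives 78.9 − 8.5×30 = -176.1 → no gain ✓.
3 of the 6 constraints hold; not an equilibrium.

3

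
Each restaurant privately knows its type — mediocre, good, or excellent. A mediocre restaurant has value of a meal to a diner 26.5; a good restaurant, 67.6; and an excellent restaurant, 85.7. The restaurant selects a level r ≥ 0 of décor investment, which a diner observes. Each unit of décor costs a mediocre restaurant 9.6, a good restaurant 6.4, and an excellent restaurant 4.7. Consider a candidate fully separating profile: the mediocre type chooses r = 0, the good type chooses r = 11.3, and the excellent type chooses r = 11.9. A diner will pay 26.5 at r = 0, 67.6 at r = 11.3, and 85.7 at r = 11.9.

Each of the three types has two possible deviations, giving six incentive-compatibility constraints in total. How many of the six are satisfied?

4

Good (own payoff 67.6 − 6.4×11.3 = -4.72): to r=0 gives 26.5 → profitable ✗; to r=11.9 gives 85.7 − 6.4×11.9 = 9.54 → profitable ✗.
Mediocre (own payoff 26.5): to r=11.3 gives 67.6 − 9.6×11.3 = -40.88 → no gain ✓; to r=11.9 gives 85.7 − 9.6×11.9 = -28.54 → no gain ✓.
Excellent (own payoff 85.7 − 4.7×11.9 = 29.77): to r=0 gives 26.5 → no gain ✓; to r=11.3 gives 67.6 − 4.7×11.3 = 14.49 → no gain ✓.
4 of the 6 constraints hold; not an equilibrium.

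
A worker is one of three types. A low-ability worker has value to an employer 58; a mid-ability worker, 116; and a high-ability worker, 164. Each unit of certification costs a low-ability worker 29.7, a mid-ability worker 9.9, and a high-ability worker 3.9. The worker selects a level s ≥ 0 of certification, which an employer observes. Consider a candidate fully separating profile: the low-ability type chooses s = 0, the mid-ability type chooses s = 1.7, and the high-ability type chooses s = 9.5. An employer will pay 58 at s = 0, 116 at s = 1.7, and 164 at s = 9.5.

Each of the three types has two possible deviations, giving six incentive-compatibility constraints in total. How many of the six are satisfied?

5

Low-ability (own payoff 58): to s=1.7 gives 116 − 29.7×1.7 = 65.51 → profitable ✗; to s=9.5 gives 164 − 29.7×9.5 = -118.15 → no gain ✓.
Mid-ability (own payoff 116 − 9.9×1.7 = 99.17): to s=0 gives 58 → no gain ✓; to s=9.5 gives 164 − 9.9×9.5 = 69.95 → no gain ✓.
High-ability (own payoff 164 − 3.9×9.5 = 126.95): to s=0 gives 58 → no gain ✓; to s=1.7 gives 116 − 3.9×1.7 = 109.37 → no gain ✓.
5 of the 6 constraints hold; not an equilibrium.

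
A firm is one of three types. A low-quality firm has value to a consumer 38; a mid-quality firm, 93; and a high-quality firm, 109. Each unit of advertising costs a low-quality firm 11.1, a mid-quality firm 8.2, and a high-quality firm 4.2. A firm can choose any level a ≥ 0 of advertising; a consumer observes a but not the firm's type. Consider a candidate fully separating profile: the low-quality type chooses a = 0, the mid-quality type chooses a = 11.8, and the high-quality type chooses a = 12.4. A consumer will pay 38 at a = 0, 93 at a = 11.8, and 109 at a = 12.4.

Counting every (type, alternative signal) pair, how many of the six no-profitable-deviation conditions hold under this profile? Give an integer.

Low-quality (own payoff 38): to a=11.8 gives 93 − 11.1×11.8 = -37.98 → no gain ✓; to a=12.4 gives 109 − 11.1×12.4 = -28.64 → no gain ✓.
High-quality (own payoff 109 − 4.2×12.4 = 56.92): to a=0 gives 38 → no gain ✓; to a=11.8 gives 93 − 4.2×11.8 = 43.44 → no gain ✓.
Mid-quality (own payoff 93 − 8.2×11.8 = -3.76): to a=0 gives 38 → profitable ✗; to a=12.4 gives 109 − 8.2×12.4 = 7.32 → profitable ✗.
4 of the 6 constraints hold; not an equilibrium.

4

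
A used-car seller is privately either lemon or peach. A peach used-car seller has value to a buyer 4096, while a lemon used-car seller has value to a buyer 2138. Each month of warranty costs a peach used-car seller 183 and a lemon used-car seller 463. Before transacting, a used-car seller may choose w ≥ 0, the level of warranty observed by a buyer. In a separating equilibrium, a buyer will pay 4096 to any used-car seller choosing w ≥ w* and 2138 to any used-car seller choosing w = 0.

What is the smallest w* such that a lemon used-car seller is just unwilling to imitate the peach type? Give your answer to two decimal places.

A lemon used-car seller choosing w = 0 receives 2138.
Imitating at w* instead would pay 4096 at cost 463·w*, netting 4096 − 463·w*.
Indifference: 2138 = 4096 − 463·w*, so w* = (4096 − 2138) / 463 ≈ 4.23.
This is the lemon type's binding incentive-compatibility constraint; any w ≥ 4.23 sustains separation on that side.

4.23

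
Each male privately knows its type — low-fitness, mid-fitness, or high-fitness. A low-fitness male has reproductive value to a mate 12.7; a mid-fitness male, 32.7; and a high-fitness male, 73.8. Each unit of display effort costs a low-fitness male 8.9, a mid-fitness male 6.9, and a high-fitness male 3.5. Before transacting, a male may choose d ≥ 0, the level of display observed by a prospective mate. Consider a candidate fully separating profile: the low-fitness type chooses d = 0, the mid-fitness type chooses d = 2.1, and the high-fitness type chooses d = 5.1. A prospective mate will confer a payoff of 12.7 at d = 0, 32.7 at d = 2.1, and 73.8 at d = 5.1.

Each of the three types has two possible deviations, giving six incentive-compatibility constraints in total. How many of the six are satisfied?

3

Mid-fitness (own payoff 32.7 − 6.9×2.1 = 18.21): to d=0 gives 12.7 → no gain ✓; to d=5.1 gives 73.8 − 6.9×5.1 = 38.61 → profitable ✗.
High-fitness (own payoff 73.8 − 3.5×5.1 = 55.95): to d=0 gives 12.7 → no gain ✓; to d=2.1 gives 32.7 − 3.5×2.1 = 25.35 → no gain ✓.
Low-fitness (own payoff 12.7): to d=2.1 gives 32.7 − 8.9×2.1 = 14.01 → profitable ✗; to d=5.1 gives 73.8 − 8.9×5.1 = 28.41 → profitable ✗.
3 of the 6 constraints hold; not an equilibrium.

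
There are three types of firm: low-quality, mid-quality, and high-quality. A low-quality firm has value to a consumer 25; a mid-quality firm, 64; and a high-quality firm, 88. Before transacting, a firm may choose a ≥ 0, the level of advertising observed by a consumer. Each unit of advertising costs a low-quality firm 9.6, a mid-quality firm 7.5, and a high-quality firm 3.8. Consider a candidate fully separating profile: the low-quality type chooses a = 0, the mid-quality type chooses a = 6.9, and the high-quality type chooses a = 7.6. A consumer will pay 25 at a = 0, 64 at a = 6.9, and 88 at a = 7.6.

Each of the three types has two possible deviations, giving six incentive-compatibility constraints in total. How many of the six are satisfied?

High-quality (own payoff 88 − 3.8×7.6 = 59.12): to a=0 gives 25 → no gain ✓; to a=6.9 gives 64 − 3.8×6.9 = 37.78 → no gain ✓.
Low-quality (own payoff 25): to a=6.9 gives 64 − 9.6×6.9 = -2.24 → no gain ✓; to a=7.6 gives 88 − 9.6×7.6 = 15.04 → no gain ✓.
Mid-quality (own payoff 64 − 7.5×6.9 = 12.25): to a=0 gives 25 → profitable ✗; to a=7.6 gives 88 − 7.5×7.6 = 31 → profitable ✗.
4 of the 6 constraints hold; not an equilibrium.

4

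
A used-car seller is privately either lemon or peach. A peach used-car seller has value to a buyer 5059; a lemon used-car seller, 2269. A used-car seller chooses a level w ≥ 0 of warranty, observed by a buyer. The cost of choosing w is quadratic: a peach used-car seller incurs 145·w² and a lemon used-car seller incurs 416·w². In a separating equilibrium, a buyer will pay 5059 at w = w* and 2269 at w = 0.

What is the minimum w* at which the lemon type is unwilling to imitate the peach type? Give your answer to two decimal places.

The lemon type at w = 0 receives 2269; imitating at w* yields 5059 − 416·w*².
Indifference: 2269 = 5059 − 416·w*², so w*² = (5059 − 2269) / 416 ≈ 6.7067.
w* = √6.7067 ≈ 2.59.

2.59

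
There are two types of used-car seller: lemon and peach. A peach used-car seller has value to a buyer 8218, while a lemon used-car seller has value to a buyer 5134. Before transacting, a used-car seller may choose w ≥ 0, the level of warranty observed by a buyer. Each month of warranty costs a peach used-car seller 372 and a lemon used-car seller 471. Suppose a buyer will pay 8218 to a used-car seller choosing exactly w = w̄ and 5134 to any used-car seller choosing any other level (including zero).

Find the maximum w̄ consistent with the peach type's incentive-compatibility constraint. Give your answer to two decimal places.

Choosing w̄ yields the peach type 8218 − 372·w̄; choosing zero yields 5134.
The peach type is indifferent at 8218 − 372·w̄ = 5134, i.e. w̄ = (8218 − 5134) / 372 ≈ 8.29.
For any w̄ above 8.29 the peach type would rather pool at zero, so separation collapses.

8.29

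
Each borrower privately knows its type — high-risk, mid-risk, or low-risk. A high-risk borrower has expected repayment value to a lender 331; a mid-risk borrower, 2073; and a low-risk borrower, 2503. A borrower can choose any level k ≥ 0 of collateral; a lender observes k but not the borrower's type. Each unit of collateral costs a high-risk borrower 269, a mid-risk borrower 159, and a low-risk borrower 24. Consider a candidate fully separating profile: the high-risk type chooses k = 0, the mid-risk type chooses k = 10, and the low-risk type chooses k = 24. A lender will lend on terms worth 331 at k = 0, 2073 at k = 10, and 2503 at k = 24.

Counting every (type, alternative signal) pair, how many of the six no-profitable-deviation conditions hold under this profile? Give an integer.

Low-risk (own payoff 2503 − 24×24 = 1927): to k=0 gives 331 → no gain ✓; to k=10 gives 2073 − 24×10 = 1833 → no gain ✓.
High-risk (own payoff 331): to k=10 gives 2073 − 269×10 = -617 → no gain ✓; to k=24 gives 2503 − 269×24 = -3953 → no gain ✓.
Mid-risk (own payoff 2073 − 159×10 = 483): to k=0 gives 331 → no gain ✓; to k=24 gives 2503 − 159×24 = -1313 → no gain ✓.
6 of the 6 constraints hold; this profile is a separating equilibrium.

6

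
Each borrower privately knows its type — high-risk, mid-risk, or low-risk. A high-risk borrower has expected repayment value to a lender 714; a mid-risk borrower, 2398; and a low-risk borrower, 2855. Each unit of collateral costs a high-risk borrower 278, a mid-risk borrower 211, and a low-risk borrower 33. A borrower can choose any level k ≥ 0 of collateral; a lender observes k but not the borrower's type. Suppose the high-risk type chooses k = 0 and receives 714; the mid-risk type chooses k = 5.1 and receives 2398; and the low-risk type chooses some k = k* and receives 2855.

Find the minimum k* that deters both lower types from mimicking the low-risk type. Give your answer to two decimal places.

7.70

High-risk type (on-path payoff 714) won't mimic when 714 ≥ 2855 − 278·k*, i.e. k* ≥ 7.70.
Mid-risk type (on-path payoff 2398 − 211×5.1 = 1321.9) won't mimic when 1321.9 ≥ 2855 − 211·k*, i.e. k* ≥ 7.27.
Both must hold, so k* = max(7.70, 7.27) = 7.70. The high-risk type's constraint binds.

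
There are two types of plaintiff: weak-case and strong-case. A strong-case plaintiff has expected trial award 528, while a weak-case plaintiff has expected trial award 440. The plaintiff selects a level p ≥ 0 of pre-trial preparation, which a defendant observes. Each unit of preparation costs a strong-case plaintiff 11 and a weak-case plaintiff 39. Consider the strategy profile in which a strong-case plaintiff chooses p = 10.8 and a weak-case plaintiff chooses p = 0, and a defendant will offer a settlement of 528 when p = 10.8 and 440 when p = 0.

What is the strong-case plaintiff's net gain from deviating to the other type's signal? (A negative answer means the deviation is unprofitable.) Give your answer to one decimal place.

30.8

Playing p = 10.8 the strong-case plaintiff receives 528 − 11 × 10.8 = 409.2.
Deviating to p = 0 yields 440 instead.
Gain from deviating: 440 − 409.2 = 30.8.
The gain is positive, so the strong-case type's incentive-compatibility constraint is violated — this profile is not a separating equilibrium.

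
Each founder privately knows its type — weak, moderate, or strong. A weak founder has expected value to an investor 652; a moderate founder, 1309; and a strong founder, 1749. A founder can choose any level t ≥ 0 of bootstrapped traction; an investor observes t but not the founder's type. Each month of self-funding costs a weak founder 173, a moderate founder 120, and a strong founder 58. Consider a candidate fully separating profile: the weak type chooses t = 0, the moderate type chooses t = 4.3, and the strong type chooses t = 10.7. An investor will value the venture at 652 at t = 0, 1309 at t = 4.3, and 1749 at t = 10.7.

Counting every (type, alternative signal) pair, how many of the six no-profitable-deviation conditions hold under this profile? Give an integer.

Weak (own payoff 652): to t=4.3 gives 1309 − 173×4.3 = 565.1 → no gain ✓; to t=10.7 gives 1749 − 173×10.7 = -102.1 → no gain ✓.
Moderate (own payoff 1309 − 120×4.3 = 793): to t=0 gives 652 → no gain ✓; to t=10.7 gives 1749 − 120×10.7 = 465 → no gain ✓.
Strong (own payoff 1749 − 58×10.7 = 1128.4): to t=0 gives 652 → no gain ✓; to t=4.3 gives 1309 − 58×4.3 = 1059.6 → no gain ✓.
6 of the 6 constraints hold; this profile is a separating equilibrium.

6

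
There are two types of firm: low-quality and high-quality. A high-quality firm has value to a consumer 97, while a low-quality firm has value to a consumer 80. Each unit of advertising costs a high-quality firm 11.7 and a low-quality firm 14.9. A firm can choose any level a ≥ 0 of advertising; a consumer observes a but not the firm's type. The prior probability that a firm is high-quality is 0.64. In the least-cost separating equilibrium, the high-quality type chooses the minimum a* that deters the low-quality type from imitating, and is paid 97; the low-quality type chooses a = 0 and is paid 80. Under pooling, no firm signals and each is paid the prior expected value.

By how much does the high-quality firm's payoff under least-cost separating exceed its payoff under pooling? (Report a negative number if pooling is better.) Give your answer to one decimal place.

Least-cost separating signal: a* solves 80 = 97 − 14.9·a*, so a* = (97 − 80)/14.9 ≈ 1.1409.
High-quality type's separating payoff: 97 − 11.7 × a* = 97 − 11.7 × (97 − 80)/14.9 = 97 − 198.9/14.9 ≈ 83.651.
Pooling payoff: 0.64 × 97 + 0.36 × 80 = 90.88.
Difference: 83.651 − 90.88 = -7.229, i.e. -7.2 to one decimal place.
The high-quality type would prefer the pooling outcome.

-7.2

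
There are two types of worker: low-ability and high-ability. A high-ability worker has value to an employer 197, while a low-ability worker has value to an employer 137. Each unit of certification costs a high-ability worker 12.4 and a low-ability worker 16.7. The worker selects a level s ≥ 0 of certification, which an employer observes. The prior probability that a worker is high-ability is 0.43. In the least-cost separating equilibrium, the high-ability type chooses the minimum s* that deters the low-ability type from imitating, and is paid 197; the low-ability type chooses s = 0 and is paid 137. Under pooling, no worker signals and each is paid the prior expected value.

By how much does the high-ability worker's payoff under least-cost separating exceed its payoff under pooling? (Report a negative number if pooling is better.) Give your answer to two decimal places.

-10.35

Least-cost separating signal: s* solves 137 = 197 − 16.7·s*, so s* = (197 − 137)/16.7 ≈ 3.5928.
High-ability type's separating payoff: 197 − 12.4 × s* = 197 − 12.4 × (197 − 137)/16.7 = 197 − 744/16.7 ≈ 152.4491.
Pooling payoff: 0.43 × 197 + 0.57 × 137 = 162.8.
Difference: 152.4491 − 162.8 = -10.3509, i.e. -10.35 to two decimal places.
The high-ability type would prefer the pooling outcome.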